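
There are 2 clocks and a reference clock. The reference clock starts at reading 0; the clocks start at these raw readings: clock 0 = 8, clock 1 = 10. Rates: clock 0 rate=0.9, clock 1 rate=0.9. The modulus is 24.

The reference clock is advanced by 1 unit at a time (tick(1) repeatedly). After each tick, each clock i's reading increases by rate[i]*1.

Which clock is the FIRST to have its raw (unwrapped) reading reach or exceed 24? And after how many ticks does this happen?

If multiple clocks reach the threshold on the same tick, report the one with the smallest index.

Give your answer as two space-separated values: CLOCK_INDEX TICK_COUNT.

clock 0: start=8, rate=0.9, needs 24-8 = 16; ticks = ceil(16/0.9) = ceil(17.7778) = 18; reading at tick 18 = 8 + 0.9*18 = 24.2000
clock 1: start=10, rate=0.9, needs 24-10 = 14; ticks = ceil(14/0.9) = ceil(15.5556) = 16; reading at tick 16 = 10 + 0.9*16 = 24.4000
Minimum tick count = 16; winners = [1]; smallest index = 1

Answer: 1 16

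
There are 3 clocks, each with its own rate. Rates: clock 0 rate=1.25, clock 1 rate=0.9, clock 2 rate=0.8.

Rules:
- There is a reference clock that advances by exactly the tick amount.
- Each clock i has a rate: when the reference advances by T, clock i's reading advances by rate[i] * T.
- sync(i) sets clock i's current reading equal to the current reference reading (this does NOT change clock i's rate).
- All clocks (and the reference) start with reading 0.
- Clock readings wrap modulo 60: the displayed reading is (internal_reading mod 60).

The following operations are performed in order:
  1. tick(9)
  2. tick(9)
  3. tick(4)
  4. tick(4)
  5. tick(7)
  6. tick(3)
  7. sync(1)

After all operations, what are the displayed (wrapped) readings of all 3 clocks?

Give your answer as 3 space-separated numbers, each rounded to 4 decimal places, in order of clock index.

Answer: 45.0000 36.0000 28.8000

Derivation:
After op 1 tick(9): ref=9.0000 raw=[11.2500 8.1000 7.2000]
After op 2 tick(9): ref=18.0000 raw=[22.5000 16.2000 14.4000]
After op 3 tick(4): ref=22.0000 raw=[27.5000 19.8000 17.6000]
After op 4 tick(4): ref=26.0000 raw=[32.5000 23.4000 20.8000]
After op 5 tick(7): ref=33.0000 raw=[41.2500 29.7000 26.4000]
After op 6 tick(3): ref=36.0000 raw=[45.0000 32.4000 28.8000]
After op 7 sync(1): ref=36.0000 raw=[45.0000 36.0000 28.8000]
Wrap final raw readings (mod 60): 45.0000 mod 60 = 45.0000; 36.0000 mod 60 = 36.0000; 28.8000 mod 60 = 28.8000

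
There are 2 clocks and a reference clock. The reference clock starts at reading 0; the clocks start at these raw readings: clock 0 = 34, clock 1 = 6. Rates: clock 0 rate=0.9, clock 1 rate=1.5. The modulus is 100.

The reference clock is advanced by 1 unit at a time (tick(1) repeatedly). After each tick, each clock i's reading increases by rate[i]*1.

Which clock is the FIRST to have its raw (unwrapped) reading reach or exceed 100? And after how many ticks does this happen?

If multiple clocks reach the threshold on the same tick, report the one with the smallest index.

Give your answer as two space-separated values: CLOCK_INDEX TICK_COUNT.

clock 0: start=34, rate=0.9, needs 100-34 = 66; ticks = ceil(66/0.9) = ceil(73.3333) = 74; reading at tick 74 = 34 + 0.9*74 = 100.6000
clock 1: start=6, rate=1.5, needs 100-6 = 94; ticks = ceil(94/1.5) = ceil(62.6667) = 63; reading at tick 63 = 6 + 1.5*63 = 100.5000
Minimum tick count = 63; winners = [1]; smallest index = 1

Answer: 1 63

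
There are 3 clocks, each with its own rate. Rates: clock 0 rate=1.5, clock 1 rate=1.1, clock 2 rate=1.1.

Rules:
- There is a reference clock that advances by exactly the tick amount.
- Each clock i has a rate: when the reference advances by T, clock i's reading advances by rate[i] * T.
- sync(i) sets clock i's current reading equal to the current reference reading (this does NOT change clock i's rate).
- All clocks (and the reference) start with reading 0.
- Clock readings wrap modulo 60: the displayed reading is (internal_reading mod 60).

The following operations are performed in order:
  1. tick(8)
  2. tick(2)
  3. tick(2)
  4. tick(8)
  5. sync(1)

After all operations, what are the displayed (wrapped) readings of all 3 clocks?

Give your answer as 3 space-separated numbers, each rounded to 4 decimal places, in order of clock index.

Answer: 30.0000 20.0000 22.0000

Derivation:
After op 1 tick(8): ref=8.0000 raw=[12.0000 8.8000 8.8000]
After op 2 tick(2): ref=10.0000 raw=[15.0000 11.0000 11.0000]
After op 3 tick(2): ref=12.0000 raw=[18.0000 13.2000 13.2000]
After op 4 tick(8): ref=20.0000 raw=[30.0000 22.0000 22.0000]
After op 5 sync(1): ref=20.0000 raw=[30.0000 20.0000 22.0000]
Wrap final raw readings (mod 60): 30.0000 mod 60 = 30.0000; 20.0000 mod 60 = 20.0000; 22.0000 mod 60 = 22.0000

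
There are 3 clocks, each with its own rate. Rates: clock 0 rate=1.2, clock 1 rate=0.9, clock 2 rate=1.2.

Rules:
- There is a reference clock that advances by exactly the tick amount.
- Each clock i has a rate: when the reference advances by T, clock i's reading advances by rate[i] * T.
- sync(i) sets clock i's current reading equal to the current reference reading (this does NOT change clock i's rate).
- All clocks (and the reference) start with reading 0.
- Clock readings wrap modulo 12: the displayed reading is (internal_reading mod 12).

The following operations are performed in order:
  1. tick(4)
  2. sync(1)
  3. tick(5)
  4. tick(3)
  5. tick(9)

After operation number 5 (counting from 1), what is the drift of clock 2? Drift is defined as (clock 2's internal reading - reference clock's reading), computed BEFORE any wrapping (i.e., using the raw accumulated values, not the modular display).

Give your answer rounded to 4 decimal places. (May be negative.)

Answer: 4.2000

Derivation:
After op 1 tick(4): ref=4.0000 raw=[4.8000 3.6000 4.8000]
After op 2 sync(1): ref=4.0000 raw=[4.8000 4.0000 4.8000]
After op 3 tick(5): ref=9.0000 raw=[10.8000 8.5000 10.8000]
After op 4 tick(3): ref=12.0000 raw=[14.4000 11.2000 14.4000]
After op 5 tick(9): ref=21.0000 raw=[25.2000 19.3000 25.2000]
Drift of clock 2 after op 5: 25.2000 - 21.0000 = 4.2000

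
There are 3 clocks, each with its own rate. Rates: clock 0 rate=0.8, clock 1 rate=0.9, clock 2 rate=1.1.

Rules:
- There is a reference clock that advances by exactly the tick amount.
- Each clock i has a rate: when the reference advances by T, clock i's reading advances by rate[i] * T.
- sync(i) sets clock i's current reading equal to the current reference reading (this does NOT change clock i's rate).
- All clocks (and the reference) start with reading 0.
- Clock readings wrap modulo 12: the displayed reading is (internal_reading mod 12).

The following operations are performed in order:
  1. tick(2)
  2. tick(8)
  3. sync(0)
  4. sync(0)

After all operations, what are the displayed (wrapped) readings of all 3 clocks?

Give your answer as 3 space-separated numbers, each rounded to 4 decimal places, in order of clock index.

Answer: 10.0000 9.0000 11.0000

Derivation:
After op 1 tick(2): ref=2.0000 raw=[1.6000 1.8000 2.2000]
After op 2 tick(8): ref=10.0000 raw=[8.0000 9.0000 11.0000]
After op 3 sync(0): ref=10.0000 raw=[10.0000 9.0000 11.0000]
After op 4 sync(0): ref=10.0000 raw=[10.0000 9.0000 11.0000]
Wrap final raw readings (mod 12): 10.0000 mod 12 = 10.0000; 9.0000 mod 12 = 9.0000; 11.0000 mod 12 = 11.0000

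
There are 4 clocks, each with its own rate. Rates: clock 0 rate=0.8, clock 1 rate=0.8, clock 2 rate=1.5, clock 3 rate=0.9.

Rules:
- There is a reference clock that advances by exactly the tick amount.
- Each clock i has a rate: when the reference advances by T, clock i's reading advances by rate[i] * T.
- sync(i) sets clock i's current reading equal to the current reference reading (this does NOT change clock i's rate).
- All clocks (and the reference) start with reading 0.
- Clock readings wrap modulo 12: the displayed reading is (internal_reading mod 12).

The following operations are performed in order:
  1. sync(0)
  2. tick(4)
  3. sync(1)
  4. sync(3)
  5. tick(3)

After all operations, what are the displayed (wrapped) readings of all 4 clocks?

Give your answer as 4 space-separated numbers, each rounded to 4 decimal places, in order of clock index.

After op 1 sync(0): ref=0.0000 raw=[0.0000 0.0000 0.0000 0.0000]
After op 2 tick(4): ref=4.0000 raw=[3.2000 3.2000 6.0000 3.6000]
After op 3 sync(1): ref=4.0000 raw=[3.2000 4.0000 6.0000 3.6000]
After op 4 sync(3): ref=4.0000 raw=[3.2000 4.0000 6.0000 4.0000]
After op 5 tick(3): ref=7.0000 raw=[5.6000 6.4000 10.5000 6.7000]
Wrap final raw readings (mod 12): 5.6000 mod 12 = 5.6000; 6.4000 mod 12 = 6.4000; 10.5000 mod 12 = 10.5000; 6.7000 mod 12 = 6.7000

Answer: 5.6000 6.4000 10.5000 6.7000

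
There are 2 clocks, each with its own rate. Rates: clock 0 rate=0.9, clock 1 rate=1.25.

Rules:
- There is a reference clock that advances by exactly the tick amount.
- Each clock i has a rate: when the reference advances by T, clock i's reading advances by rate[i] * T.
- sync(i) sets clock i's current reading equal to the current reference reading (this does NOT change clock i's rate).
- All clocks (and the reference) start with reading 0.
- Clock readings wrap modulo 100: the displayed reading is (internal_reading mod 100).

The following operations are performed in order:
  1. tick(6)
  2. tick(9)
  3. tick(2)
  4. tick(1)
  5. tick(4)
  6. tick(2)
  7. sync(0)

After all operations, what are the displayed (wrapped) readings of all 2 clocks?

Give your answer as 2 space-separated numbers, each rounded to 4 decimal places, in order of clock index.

Answer: 24.0000 30.0000

Derivation:
After op 1 tick(6): ref=6.0000 raw=[5.4000 7.5000]
After op 2 tick(9): ref=15.0000 raw=[13.5000 18.7500]
After op 3 tick(2): ref=17.0000 raw=[15.3000 21.2500]
After op 4 tick(1): ref=18.0000 raw=[16.2000 22.5000]
After op 5 tick(4): ref=22.0000 raw=[19.8000 27.5000]
After op 6 tick(2): ref=24.0000 raw=[21.6000 30.0000]
After op 7 sync(0): ref=24.0000 raw=[24.0000 30.0000]
Wrap final raw readings (mod 100): 24.0000 mod 100 = 24.0000; 30.0000 mod 100 = 30.0000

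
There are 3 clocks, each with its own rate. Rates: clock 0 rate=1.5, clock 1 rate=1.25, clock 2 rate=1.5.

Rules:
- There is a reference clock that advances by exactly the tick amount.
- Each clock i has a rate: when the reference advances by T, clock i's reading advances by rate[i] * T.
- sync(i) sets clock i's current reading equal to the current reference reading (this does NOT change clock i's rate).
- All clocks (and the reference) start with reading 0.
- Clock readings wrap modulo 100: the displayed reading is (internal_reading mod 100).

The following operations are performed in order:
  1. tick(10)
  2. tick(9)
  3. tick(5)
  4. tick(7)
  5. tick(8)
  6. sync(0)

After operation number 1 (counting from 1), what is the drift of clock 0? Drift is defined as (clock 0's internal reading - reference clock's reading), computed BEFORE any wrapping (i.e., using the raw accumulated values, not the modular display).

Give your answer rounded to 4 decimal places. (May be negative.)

After op 1 tick(10): ref=10.0000 raw=[15.0000 12.5000 15.0000]
Drift of clock 0 after op 1: 15.0000 - 10.0000 = 5.0000

Answer: 5.0000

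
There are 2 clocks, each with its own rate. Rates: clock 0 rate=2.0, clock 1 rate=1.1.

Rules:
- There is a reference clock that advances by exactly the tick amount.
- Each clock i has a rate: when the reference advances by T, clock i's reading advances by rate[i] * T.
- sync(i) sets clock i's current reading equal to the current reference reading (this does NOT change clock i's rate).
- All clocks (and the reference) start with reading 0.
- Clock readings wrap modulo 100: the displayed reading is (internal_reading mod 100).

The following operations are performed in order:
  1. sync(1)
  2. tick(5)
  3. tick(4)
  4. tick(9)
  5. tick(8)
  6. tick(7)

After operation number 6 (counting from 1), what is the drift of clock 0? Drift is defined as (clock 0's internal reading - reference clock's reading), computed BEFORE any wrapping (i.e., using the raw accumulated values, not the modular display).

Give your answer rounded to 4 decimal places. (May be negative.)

Answer: 33.0000

Derivation:
After op 1 sync(1): ref=0.0000 raw=[0.0000 0.0000]
After op 2 tick(5): ref=5.0000 raw=[10.0000 5.5000]
After op 3 tick(4): ref=9.0000 raw=[18.0000 9.9000]
After op 4 tick(9): ref=18.0000 raw=[36.0000 19.8000]
After op 5 tick(8): ref=26.0000 raw=[52.0000 28.6000]
After op 6 tick(7): ref=33.0000 raw=[66.0000 36.3000]
Drift of clock 0 after op 6: 66.0000 - 33.0000 = 33.0000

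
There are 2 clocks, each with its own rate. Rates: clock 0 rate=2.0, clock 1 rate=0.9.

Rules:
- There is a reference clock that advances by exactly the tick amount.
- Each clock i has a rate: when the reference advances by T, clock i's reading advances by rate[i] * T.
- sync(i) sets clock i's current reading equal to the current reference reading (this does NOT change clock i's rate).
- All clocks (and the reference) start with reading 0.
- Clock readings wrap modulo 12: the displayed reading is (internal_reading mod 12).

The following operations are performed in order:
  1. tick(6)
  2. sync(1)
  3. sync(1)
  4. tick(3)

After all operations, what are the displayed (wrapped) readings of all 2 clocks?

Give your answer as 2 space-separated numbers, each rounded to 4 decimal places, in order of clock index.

Answer: 6.0000 8.7000

Derivation:
After op 1 tick(6): ref=6.0000 raw=[12.0000 5.4000]
After op 2 sync(1): ref=6.0000 raw=[12.0000 6.0000]
After op 3 sync(1): ref=6.0000 raw=[12.0000 6.0000]
After op 4 tick(3): ref=9.0000 raw=[18.0000 8.7000]
Wrap final raw readings (mod 12): 18.0000 mod 12 = 6.0000; 8.7000 mod 12 = 8.7000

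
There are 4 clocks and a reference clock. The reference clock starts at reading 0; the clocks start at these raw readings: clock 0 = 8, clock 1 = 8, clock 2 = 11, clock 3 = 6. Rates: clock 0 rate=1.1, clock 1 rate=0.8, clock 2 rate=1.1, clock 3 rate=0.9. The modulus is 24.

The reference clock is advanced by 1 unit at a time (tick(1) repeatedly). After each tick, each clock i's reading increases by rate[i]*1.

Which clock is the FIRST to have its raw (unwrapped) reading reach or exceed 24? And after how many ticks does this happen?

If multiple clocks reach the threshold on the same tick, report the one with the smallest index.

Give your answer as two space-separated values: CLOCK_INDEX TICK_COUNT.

Answer: 2 12

Derivation:
clock 0: start=8, rate=1.1, needs 24-8 = 16; ticks = ceil(16/1.1) = ceil(14.5455) = 15; reading at tick 15 = 8 + 1.1*15 = 24.5000
clock 1: start=8, rate=0.8, needs 24-8 = 16; ticks = ceil(16/0.8) = ceil(20.0000) = 20; reading at tick 20 = 8 + 0.8*20 = 24.0000
clock 2: start=11, rate=1.1, needs 24-11 = 13; ticks = ceil(13/1.1) = ceil(11.8182) = 12; reading at tick 12 = 11 + 1.1*12 = 24.2000
clock 3: start=6, rate=0.9, needs 24-6 = 18; ticks = ceil(18/0.9) = ceil(20.0000) = 20; reading at tick 20 = 6 + 0.9*20 = 24.0000
Minimum tick count = 12; winners = [2]; smallest index = 2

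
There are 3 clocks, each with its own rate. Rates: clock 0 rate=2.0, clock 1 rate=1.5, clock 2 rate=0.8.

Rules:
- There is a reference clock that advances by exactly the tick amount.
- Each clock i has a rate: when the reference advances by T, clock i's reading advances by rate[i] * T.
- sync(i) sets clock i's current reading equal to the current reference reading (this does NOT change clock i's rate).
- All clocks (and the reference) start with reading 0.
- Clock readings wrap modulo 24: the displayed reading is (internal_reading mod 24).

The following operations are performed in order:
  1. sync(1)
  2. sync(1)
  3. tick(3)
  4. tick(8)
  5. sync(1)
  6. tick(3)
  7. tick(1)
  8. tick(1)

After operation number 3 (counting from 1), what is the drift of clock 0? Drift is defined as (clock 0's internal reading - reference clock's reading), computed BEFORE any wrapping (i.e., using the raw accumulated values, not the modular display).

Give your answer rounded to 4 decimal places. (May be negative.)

Answer: 3.0000

Derivation:
After op 1 sync(1): ref=0.0000 raw=[0.0000 0.0000 0.0000]
After op 2 sync(1): ref=0.0000 raw=[0.0000 0.0000 0.0000]
After op 3 tick(3): ref=3.0000 raw=[6.0000 4.5000 2.4000]
Drift of clock 0 after op 3: 6.0000 - 3.0000 = 3.0000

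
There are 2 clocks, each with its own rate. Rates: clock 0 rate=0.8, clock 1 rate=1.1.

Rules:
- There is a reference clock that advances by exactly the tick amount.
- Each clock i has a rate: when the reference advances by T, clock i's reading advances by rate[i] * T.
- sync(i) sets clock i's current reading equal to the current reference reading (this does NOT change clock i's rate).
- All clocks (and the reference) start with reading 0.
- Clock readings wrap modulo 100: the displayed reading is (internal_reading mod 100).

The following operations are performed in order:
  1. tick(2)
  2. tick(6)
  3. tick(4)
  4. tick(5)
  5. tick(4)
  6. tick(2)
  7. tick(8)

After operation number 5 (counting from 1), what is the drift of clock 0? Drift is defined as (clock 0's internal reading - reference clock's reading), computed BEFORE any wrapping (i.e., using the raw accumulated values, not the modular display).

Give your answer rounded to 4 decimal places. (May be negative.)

Answer: -4.2000

Derivation:
After op 1 tick(2): ref=2.0000 raw=[1.6000 2.2000]
After op 2 tick(6): ref=8.0000 raw=[6.4000 8.8000]
After op 3 tick(4): ref=12.0000 raw=[9.6000 13.2000]
After op 4 tick(5): ref=17.0000 raw=[13.6000 18.7000]
After op 5 tick(4): ref=21.0000 raw=[16.8000 23.1000]
Drift of clock 0 after op 5: 16.8000 - 21.0000 = -4.2000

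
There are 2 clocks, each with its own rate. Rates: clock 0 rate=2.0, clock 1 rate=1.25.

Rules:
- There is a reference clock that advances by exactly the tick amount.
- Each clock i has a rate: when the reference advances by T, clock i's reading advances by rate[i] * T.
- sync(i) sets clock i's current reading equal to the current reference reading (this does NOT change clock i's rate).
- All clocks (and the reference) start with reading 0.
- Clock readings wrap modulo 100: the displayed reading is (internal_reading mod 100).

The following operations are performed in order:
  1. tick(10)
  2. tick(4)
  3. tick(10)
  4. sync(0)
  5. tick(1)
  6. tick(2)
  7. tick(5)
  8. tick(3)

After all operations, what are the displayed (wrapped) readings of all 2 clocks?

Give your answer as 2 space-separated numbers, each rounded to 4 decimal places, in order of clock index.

Answer: 46.0000 43.7500

Derivation:
After op 1 tick(10): ref=10.0000 raw=[20.0000 12.5000]
After op 2 tick(4): ref=14.0000 raw=[28.0000 17.5000]
After op 3 tick(10): ref=24.0000 raw=[48.0000 30.0000]
After op 4 sync(0): ref=24.0000 raw=[24.0000 30.0000]
After op 5 tick(1): ref=25.0000 raw=[26.0000 31.2500]
After op 6 tick(2): ref=27.0000 raw=[30.0000 33.7500]
After op 7 tick(5): ref=32.0000 raw=[40.0000 40.0000]
After op 8 tick(3): ref=35.0000 raw=[46.0000 43.7500]
Wrap final raw readings (mod 100): 46.0000 mod 100 = 46.0000; 43.7500 mod 100 = 43.7500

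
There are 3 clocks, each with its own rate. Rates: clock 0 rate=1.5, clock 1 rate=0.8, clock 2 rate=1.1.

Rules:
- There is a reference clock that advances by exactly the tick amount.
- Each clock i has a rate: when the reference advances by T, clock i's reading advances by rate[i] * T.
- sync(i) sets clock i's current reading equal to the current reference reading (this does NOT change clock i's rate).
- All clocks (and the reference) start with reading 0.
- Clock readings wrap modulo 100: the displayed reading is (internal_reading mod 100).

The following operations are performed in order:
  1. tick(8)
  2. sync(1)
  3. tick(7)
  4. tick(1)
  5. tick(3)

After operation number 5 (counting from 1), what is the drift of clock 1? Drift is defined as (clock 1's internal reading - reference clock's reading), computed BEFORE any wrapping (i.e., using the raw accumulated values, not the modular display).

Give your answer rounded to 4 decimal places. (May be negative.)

After op 1 tick(8): ref=8.0000 raw=[12.0000 6.4000 8.8000]
After op 2 sync(1): ref=8.0000 raw=[12.0000 8.0000 8.8000]
After op 3 tick(7): ref=15.0000 raw=[22.5000 13.6000 16.5000]
After op 4 tick(1): ref=16.0000 raw=[24.0000 14.4000 17.6000]
After op 5 tick(3): ref=19.0000 raw=[28.5000 16.8000 20.9000]
Drift of clock 1 after op 5: 16.8000 - 19.0000 = -2.2000

Answer: -2.2000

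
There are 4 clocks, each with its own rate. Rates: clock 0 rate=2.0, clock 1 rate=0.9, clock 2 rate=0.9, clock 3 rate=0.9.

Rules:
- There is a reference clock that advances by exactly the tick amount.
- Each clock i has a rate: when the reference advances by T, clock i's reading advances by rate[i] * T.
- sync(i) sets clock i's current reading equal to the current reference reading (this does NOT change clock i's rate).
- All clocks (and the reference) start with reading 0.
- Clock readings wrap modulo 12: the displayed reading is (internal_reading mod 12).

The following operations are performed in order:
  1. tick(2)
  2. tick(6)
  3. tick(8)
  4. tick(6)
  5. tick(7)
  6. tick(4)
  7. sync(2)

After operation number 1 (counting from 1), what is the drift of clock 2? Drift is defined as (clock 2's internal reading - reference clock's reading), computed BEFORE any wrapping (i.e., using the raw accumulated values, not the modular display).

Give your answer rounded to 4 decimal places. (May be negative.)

After op 1 tick(2): ref=2.0000 raw=[4.0000 1.8000 1.8000 1.8000]
Drift of clock 2 after op 1: 1.8000 - 2.0000 = -0.2000

Answer: -0.2000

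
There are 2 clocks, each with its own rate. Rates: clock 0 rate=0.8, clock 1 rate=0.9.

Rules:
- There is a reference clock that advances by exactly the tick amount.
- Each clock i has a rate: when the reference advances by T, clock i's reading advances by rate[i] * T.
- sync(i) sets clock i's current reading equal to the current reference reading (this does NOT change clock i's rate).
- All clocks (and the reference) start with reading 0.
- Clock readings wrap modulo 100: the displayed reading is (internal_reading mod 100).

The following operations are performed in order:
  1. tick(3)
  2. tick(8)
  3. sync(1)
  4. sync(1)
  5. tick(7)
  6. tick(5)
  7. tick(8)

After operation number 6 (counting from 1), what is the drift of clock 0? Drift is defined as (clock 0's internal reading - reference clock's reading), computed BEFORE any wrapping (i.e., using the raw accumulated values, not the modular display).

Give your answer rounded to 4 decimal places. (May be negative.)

Answer: -4.6000

Derivation:
After op 1 tick(3): ref=3.0000 raw=[2.4000 2.7000]
After op 2 tick(8): ref=11.0000 raw=[8.8000 9.9000]
After op 3 sync(1): ref=11.0000 raw=[8.8000 11.0000]
After op 4 sync(1): ref=11.0000 raw=[8.8000 11.0000]
After op 5 tick(7): ref=18.0000 raw=[14.4000 17.3000]
After op 6 tick(5): ref=23.0000 raw=[18.4000 21.8000]
Drift of clock 0 after op 6: 18.4000 - 23.0000 = -4.6000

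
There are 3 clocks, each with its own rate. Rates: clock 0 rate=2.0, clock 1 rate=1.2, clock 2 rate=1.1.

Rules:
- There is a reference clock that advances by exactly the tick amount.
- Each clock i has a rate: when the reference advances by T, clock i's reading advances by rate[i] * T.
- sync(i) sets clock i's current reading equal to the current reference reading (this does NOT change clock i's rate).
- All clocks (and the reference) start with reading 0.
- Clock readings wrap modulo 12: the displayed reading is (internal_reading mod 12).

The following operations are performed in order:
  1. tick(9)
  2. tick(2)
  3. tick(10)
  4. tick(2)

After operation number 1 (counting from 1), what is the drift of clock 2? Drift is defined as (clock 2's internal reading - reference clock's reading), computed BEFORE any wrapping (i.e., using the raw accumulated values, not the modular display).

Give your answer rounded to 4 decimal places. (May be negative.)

After op 1 tick(9): ref=9.0000 raw=[18.0000 10.8000 9.9000]
Drift of clock 2 after op 1: 9.9000 - 9.0000 = 0.9000

Answer: 0.9000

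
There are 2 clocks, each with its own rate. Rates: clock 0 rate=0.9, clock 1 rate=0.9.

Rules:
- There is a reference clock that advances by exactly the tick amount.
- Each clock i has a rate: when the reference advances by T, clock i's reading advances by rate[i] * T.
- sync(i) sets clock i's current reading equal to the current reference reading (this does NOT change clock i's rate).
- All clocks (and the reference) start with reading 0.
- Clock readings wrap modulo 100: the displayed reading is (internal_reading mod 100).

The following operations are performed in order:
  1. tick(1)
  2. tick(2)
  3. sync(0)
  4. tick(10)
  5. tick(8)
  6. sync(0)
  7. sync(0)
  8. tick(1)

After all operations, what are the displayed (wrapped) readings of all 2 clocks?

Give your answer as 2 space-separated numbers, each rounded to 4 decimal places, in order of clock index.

After op 1 tick(1): ref=1.0000 raw=[0.9000 0.9000]
After op 2 tick(2): ref=3.0000 raw=[2.7000 2.7000]
After op 3 sync(0): ref=3.0000 raw=[3.0000 2.7000]
After op 4 tick(10): ref=13.0000 raw=[12.0000 11.7000]
After op 5 tick(8): ref=21.0000 raw=[19.2000 18.9000]
After op 6 sync(0): ref=21.0000 raw=[21.0000 18.9000]
After op 7 sync(0): ref=21.0000 raw=[21.0000 18.9000]
After op 8 tick(1): ref=22.0000 raw=[21.9000 19.8000]
Wrap final raw readings (mod 100): 21.9000 mod 100 = 21.9000; 19.8000 mod 100 = 19.8000

Answer: 21.9000 19.8000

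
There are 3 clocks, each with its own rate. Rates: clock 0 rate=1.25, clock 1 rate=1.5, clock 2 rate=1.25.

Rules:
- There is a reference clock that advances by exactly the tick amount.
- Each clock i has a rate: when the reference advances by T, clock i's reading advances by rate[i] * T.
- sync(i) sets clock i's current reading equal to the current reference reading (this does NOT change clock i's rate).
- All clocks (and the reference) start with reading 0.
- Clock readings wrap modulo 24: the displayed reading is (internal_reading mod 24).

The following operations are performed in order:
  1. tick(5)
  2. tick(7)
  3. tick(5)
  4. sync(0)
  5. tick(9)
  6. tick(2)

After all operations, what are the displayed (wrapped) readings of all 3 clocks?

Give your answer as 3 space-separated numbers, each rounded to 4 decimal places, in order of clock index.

Answer: 6.7500 18.0000 11.0000

Derivation:
After op 1 tick(5): ref=5.0000 raw=[6.2500 7.5000 6.2500]
After op 2 tick(7): ref=12.0000 raw=[15.0000 18.0000 15.0000]
After op 3 tick(5): ref=17.0000 raw=[21.2500 25.5000 21.2500]
After op 4 sync(0): ref=17.0000 raw=[17.0000 25.5000 21.2500]
After op 5 tick(9): ref=26.0000 raw=[28.2500 39.0000 32.5000]
After op 6 tick(2): ref=28.0000 raw=[30.7500 42.0000 35.0000]
Wrap final raw readings (mod 24): 30.7500 mod 24 = 6.7500; 42.0000 mod 24 = 18.0000; 35.0000 mod 24 = 11.0000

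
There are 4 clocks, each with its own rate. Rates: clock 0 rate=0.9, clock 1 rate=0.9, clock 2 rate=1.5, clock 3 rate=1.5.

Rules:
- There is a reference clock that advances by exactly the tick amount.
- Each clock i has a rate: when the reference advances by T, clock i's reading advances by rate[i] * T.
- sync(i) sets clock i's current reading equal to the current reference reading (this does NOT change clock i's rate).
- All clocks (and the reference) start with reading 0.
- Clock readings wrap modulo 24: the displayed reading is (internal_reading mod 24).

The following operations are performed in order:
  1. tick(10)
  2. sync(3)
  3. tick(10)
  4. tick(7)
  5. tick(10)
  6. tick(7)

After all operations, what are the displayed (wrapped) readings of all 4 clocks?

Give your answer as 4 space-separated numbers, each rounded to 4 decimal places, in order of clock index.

After op 1 tick(10): ref=10.0000 raw=[9.0000 9.0000 15.0000 15.0000]
After op 2 sync(3): ref=10.0000 raw=[9.0000 9.0000 15.0000 10.0000]
After op 3 tick(10): ref=20.0000 raw=[18.0000 18.0000 30.0000 25.0000]
After op 4 tick(7): ref=27.0000 raw=[24.3000 24.3000 40.5000 35.5000]
After op 5 tick(10): ref=37.0000 raw=[33.3000 33.3000 55.5000 50.5000]
After op 6 tick(7): ref=44.0000 raw=[39.6000 39.6000 66.0000 61.0000]
Wrap final raw readings (mod 24): 39.6000 mod 24 = 15.6000; 39.6000 mod 24 = 15.6000; 66.0000 mod 24 = 18.0000; 61.0000 mod 24 = 13.0000

Answer: 15.6000 15.6000 18.0000 13.0000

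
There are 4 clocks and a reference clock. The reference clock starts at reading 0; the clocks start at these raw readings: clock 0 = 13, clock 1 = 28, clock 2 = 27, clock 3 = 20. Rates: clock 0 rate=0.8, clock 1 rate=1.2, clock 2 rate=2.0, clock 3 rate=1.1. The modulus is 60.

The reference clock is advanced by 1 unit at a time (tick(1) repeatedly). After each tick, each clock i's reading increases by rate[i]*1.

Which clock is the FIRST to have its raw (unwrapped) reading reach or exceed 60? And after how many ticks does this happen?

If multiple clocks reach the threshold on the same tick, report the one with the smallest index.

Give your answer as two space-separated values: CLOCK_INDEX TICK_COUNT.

Answer: 2 17

Derivation:
clock 0: start=13, rate=0.8, needs 60-13 = 47; ticks = ceil(47/0.8) = ceil(58.7500) = 59; reading at tick 59 = 13 + 0.8*59 = 60.2000
clock 1: start=28, rate=1.2, needs 60-28 = 32; ticks = ceil(32/1.2) = ceil(26.6667) = 27; reading at tick 27 = 28 + 1.2*27 = 60.4000
clock 2: start=27, rate=2.0, needs 60-27 = 33; ticks = ceil(33/2.0) = ceil(16.5000) = 17; reading at tick 17 = 27 + 2.0*17 = 61.0000
clock 3: start=20, rate=1.1, needs 60-20 = 40; ticks = ceil(40/1.1) = ceil(36.3636) = 37; reading at tick 37 = 20 + 1.1*37 = 60.7000
Minimum tick count = 17; winners = [2]; smallest index = 2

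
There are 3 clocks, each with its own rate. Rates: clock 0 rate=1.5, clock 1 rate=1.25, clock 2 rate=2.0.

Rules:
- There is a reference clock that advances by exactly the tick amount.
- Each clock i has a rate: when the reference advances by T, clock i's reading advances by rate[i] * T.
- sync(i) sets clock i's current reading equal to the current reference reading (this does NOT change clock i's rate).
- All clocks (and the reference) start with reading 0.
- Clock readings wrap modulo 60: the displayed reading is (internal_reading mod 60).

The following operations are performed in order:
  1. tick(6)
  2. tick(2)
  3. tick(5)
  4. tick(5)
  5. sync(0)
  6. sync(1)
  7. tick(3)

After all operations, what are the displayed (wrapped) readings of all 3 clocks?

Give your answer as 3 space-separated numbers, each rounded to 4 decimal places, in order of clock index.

After op 1 tick(6): ref=6.0000 raw=[9.0000 7.5000 12.0000]
After op 2 tick(2): ref=8.0000 raw=[12.0000 10.0000 16.0000]
After op 3 tick(5): ref=13.0000 raw=[19.5000 16.2500 26.0000]
After op 4 tick(5): ref=18.0000 raw=[27.0000 22.5000 36.0000]
After op 5 sync(0): ref=18.0000 raw=[18.0000 22.5000 36.0000]
After op 6 sync(1): ref=18.0000 raw=[18.0000 18.0000 36.0000]
After op 7 tick(3): ref=21.0000 raw=[22.5000 21.7500 42.0000]
Wrap final raw readings (mod 60): 22.5000 mod 60 = 22.5000; 21.7500 mod 60 = 21.7500; 42.0000 mod 60 = 42.0000

Answer: 22.5000 21.7500 42.0000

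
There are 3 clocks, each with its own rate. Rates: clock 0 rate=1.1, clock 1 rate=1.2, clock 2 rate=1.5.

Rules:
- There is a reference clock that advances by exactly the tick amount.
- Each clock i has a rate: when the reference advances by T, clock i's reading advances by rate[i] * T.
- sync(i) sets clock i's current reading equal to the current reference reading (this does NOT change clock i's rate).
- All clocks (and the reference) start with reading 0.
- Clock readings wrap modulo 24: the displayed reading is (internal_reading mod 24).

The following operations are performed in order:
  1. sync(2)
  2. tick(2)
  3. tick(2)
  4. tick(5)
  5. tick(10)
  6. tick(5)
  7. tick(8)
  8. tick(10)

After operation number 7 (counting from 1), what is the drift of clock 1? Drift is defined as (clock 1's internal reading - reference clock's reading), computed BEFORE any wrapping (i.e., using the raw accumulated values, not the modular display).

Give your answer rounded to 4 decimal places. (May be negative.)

Answer: 6.4000

Derivation:
After op 1 sync(2): ref=0.0000 raw=[0.0000 0.0000 0.0000]
After op 2 tick(2): ref=2.0000 raw=[2.2000 2.4000 3.0000]
After op 3 tick(2): ref=4.0000 raw=[4.4000 4.8000 6.0000]
After op 4 tick(5): ref=9.0000 raw=[9.9000 10.8000 13.5000]
After op 5 tick(10): ref=19.0000 raw=[20.9000 22.8000 28.5000]
After op 6 tick(5): ref=24.0000 raw=[26.4000 28.8000 36.0000]
After op 7 tick(8): ref=32.0000 raw=[35.2000 38.4000 48.0000]
Drift of clock 1 after op 7: 38.4000 - 32.0000 = 6.4000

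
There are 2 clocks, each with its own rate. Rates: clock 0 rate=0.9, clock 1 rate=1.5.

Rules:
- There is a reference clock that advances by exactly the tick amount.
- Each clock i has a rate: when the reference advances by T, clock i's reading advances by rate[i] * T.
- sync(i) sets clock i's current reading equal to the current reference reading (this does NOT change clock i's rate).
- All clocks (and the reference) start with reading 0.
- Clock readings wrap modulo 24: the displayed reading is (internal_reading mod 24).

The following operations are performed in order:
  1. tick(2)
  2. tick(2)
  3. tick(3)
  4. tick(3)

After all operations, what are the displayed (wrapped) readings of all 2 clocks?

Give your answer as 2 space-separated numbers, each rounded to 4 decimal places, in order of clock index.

After op 1 tick(2): ref=2.0000 raw=[1.8000 3.0000]
After op 2 tick(2): ref=4.0000 raw=[3.6000 6.0000]
After op 3 tick(3): ref=7.0000 raw=[6.3000 10.5000]
After op 4 tick(3): ref=10.0000 raw=[9.0000 15.0000]
Wrap final raw readings (mod 24): 9.0000 mod 24 = 9.0000; 15.0000 mod 24 = 15.0000

Answer: 9.0000 15.0000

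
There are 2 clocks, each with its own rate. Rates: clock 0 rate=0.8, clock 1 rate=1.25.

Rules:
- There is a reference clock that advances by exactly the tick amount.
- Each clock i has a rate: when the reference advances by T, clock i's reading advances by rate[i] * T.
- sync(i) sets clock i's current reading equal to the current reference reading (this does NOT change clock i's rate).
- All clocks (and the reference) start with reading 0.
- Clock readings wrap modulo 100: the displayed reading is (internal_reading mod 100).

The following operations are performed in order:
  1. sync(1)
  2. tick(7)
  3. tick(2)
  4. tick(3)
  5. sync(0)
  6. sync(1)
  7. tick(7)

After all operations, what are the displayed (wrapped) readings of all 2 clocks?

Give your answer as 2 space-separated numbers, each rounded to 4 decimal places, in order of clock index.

Answer: 17.6000 20.7500

Derivation:
After op 1 sync(1): ref=0.0000 raw=[0.0000 0.0000]
After op 2 tick(7): ref=7.0000 raw=[5.6000 8.7500]
After op 3 tick(2): ref=9.0000 raw=[7.2000 11.2500]
After op 4 tick(3): ref=12.0000 raw=[9.6000 15.0000]
After op 5 sync(0): ref=12.0000 raw=[12.0000 15.0000]
After op 6 sync(1): ref=12.0000 raw=[12.0000 12.0000]
After op 7 tick(7): ref=19.0000 raw=[17.6000 20.7500]
Wrap final raw readings (mod 100): 17.6000 mod 100 = 17.6000; 20.7500 mod 100 = 20.7500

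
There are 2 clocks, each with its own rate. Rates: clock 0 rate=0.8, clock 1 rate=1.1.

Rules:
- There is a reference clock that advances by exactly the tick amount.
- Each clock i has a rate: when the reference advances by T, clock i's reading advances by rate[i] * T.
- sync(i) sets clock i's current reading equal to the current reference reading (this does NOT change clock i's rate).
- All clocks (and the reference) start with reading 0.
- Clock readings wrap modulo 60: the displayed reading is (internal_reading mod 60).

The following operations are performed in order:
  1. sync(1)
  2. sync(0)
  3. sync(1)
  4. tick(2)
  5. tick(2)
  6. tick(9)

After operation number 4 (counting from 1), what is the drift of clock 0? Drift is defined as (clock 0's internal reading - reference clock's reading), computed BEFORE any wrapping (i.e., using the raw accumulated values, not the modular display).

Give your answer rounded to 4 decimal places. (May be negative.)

After op 1 sync(1): ref=0.0000 raw=[0.0000 0.0000]
After op 2 sync(0): ref=0.0000 raw=[0.0000 0.0000]
After op 3 sync(1): ref=0.0000 raw=[0.0000 0.0000]
After op 4 tick(2): ref=2.0000 raw=[1.6000 2.2000]
Drift of clock 0 after op 4: 1.6000 - 2.0000 = -0.4000

Answer: -0.4000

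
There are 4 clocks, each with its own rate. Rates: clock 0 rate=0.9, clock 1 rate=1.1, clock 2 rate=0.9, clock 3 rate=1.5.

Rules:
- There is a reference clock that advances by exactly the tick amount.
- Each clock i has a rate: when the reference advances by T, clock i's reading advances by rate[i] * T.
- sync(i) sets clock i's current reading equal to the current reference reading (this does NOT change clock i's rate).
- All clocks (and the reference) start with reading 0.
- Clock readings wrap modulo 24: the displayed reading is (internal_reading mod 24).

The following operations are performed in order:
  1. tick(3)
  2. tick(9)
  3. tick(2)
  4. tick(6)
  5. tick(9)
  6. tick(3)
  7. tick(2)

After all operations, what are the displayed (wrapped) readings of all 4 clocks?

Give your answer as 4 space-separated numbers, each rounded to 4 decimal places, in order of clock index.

After op 1 tick(3): ref=3.0000 raw=[2.7000 3.3000 2.7000 4.5000]
After op 2 tick(9): ref=12.0000 raw=[10.8000 13.2000 10.8000 18.0000]
After op 3 tick(2): ref=14.0000 raw=[12.6000 15.4000 12.6000 21.0000]
After op 4 tick(6): ref=20.0000 raw=[18.0000 22.0000 18.0000 30.0000]
After op 5 tick(9): ref=29.0000 raw=[26.1000 31.9000 26.1000 43.5000]
After op 6 tick(3): ref=32.0000 raw=[28.8000 35.2000 28.8000 48.0000]
After op 7 tick(2): ref=34.0000 raw=[30.6000 37.4000 30.6000 51.0000]
Wrap final raw readings (mod 24): 30.6000 mod 24 = 6.6000; 37.4000 mod 24 = 13.4000; 30.6000 mod 24 = 6.6000; 51.0000 mod 24 = 3.0000

Answer: 6.6000 13.4000 6.6000 3.0000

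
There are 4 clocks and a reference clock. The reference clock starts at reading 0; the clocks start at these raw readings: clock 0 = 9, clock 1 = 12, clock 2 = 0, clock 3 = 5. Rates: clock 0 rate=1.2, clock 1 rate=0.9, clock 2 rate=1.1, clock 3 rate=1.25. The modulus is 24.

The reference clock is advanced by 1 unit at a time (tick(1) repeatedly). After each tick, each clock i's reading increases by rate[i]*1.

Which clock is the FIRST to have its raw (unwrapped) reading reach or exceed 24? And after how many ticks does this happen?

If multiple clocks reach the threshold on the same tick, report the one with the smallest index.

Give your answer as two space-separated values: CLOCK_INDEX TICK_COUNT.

Answer: 0 13

Derivation:
clock 0: start=9, rate=1.2, needs 24-9 = 15; ticks = ceil(15/1.2) = ceil(12.5000) = 13; reading at tick 13 = 9 + 1.2*13 = 24.6000
clock 1: start=12, rate=0.9, needs 24-12 = 12; ticks = ceil(12/0.9) = ceil(13.3333) = 14; reading at tick 14 = 12 + 0.9*14 = 24.6000
clock 2: start=0, rate=1.1, needs 24-0 = 24; ticks = ceil(24/1.1) = ceil(21.8182) = 22; reading at tick 22 = 0 + 1.1*22 = 24.2000
clock 3: start=5, rate=1.25, needs 24-5 = 19; ticks = ceil(19/1.25) = ceil(15.2000) = 16; reading at tick 16 = 5 + 1.25*16 = 25.0000
Minimum tick count = 13; winners = [0]; smallest index = 0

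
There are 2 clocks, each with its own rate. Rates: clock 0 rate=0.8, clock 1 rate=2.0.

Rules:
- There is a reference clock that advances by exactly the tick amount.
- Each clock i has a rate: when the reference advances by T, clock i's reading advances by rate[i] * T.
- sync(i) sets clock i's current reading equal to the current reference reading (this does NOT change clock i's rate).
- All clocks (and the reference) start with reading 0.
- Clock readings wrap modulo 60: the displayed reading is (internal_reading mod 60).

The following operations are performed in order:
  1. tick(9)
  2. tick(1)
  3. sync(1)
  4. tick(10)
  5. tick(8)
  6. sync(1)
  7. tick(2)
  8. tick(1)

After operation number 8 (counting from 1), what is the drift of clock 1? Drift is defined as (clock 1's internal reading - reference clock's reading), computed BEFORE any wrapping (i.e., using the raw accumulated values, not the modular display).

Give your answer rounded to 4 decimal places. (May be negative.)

Answer: 3.0000

Derivation:
After op 1 tick(9): ref=9.0000 raw=[7.2000 18.0000]
After op 2 tick(1): ref=10.0000 raw=[8.0000 20.0000]
After op 3 sync(1): ref=10.0000 raw=[8.0000 10.0000]
After op 4 tick(10): ref=20.0000 raw=[16.0000 30.0000]
After op 5 tick(8): ref=28.0000 raw=[22.4000 46.0000]
After op 6 sync(1): ref=28.0000 raw=[22.4000 28.0000]
After op 7 tick(2): ref=30.0000 raw=[24.0000 32.0000]
After op 8 tick(1): ref=31.0000 raw=[24.8000 34.0000]
Drift of clock 1 after op 8: 34.0000 - 31.0000 = 3.0000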